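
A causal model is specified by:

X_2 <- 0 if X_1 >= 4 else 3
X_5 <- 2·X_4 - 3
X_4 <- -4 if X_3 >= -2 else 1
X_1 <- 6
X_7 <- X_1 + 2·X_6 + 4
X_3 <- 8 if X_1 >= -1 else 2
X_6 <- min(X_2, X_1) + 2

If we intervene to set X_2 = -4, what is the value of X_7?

Under do(X_2=-4), the mechanism X_2 <- 0 if X_1 >= 4 else 3 is discarded; X_2 is fixed at -4.
X_6 = min(X_2, X_1) + 2  [with X_2=-4, X_1=6]  = -2
X_7 = X_1 + 2·X_6 + 4  [with X_1=6, X_6=-2]  = 6

6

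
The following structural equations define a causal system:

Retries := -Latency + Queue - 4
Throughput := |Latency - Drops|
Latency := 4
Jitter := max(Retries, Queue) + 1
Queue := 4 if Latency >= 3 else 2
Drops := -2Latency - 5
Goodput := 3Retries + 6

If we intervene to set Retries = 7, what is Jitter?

8

Intervening sets Retries = 7 and removes its equation (Retries := -Latency + Queue - 4).
Queue = 4 if Latency >= 3 else 2  [with Latency=4]  = 4
Jitter = max(Retries, Queue) + 1  [with Retries=7, Queue=4]  = 8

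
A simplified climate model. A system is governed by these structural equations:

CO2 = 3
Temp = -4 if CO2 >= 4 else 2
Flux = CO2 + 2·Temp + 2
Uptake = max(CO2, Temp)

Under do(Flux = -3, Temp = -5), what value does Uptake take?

The joint intervention fixes Flux = -3, Temp = -5, removing each variable's own equation.
Uptake = max(CO2, Temp)  [with CO2=3, Temp=-5]  = 3

3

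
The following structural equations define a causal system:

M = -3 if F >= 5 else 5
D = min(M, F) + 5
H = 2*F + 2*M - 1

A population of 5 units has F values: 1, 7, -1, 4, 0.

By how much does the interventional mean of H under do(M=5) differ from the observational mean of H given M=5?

do(M=5) breaks M's dependence on F. With M=5 fixed, H across the units is 11, 23, 7, 17, 9, mean 13.4.
Conditioning on M=5 selects the 4 unit(s) with F ∈ {1, -1, 4, 0}. Their H values: 11, 7, 17, 9. Mean = 11.
Difference = 13.4 − 11 = 2.4.

2.4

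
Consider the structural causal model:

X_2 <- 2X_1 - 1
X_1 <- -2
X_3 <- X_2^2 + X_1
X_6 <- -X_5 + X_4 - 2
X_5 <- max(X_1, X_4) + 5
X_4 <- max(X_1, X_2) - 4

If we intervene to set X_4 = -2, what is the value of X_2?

The intervention breaks the incoming arrows to X_4: X_4 <- max(X_1, X_2) - 4 no longer applies, and X_4 = -2.
Since X_2 is not a descendant of the intervened variable, it is unaffected.
X_2 = 2X_1 - 1  [with X_1=-2]  = -5

-5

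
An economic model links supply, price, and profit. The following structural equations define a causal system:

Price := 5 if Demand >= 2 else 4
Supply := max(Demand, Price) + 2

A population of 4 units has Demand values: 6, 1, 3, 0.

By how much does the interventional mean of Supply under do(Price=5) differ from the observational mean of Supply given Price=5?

The intervention sets Price=5 in all 4 units regardless of Demand. Recomputing Supply per unit gives 8, 7, 7, 7; average 7.25.
Observing Price=5 restricts to units where Price's equation naturally yields 5: Demand ∈ {6, 3}. In that subpopulation Supply = 8, 7, mean 7.5.
Difference = 7.25 − 7.5 = -0.25.

-0.25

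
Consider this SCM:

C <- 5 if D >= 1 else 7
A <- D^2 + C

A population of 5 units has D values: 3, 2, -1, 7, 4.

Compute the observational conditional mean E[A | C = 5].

E[A|C=5] averages over only the 4 units with C=5 (D = 3, 2, 7, 4): A = 14, 9, 54, 21, mean 24.5.

24.5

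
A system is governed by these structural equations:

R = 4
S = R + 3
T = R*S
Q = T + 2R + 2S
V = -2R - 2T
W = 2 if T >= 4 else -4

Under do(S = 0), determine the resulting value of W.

Under do(S=0), the mechanism S = R + 3 is discarded; S is fixed at 0.
T = R*S  [with R=4, S=0]  = 0
W = 2 if T >= 4 else -4  [with T=0]  = -4

-4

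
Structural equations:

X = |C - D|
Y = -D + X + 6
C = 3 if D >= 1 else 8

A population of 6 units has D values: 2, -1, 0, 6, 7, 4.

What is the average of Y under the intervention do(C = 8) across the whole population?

Every unit gets C=8 under the intervention. Y values become 10, 16, 14, 2, 0, 6; E[Y|do(C=8)] = 8.

8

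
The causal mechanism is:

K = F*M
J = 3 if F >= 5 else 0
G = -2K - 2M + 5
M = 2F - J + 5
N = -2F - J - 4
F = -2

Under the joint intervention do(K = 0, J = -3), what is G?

The joint intervention fixes K = 0, J = -3, removing each variable's own equation.
M = 2F - J + 5  [with F=-2, J=-3]  = 4
G = -2K - 2M + 5  [with K=0, M=4]  = -3

-3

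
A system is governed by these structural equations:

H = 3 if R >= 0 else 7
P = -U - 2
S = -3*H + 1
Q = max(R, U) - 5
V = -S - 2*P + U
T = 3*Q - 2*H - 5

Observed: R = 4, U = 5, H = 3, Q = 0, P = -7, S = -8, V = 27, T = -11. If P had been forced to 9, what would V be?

-5

Under do(P=9), the mechanism P = -U - 2 is discarded; P is fixed at 9.
H = 3 if R >= 0 else 7  [with R=4]  = 3
S = -3*H + 1  [with H=3]  = -8
V = -S - 2*P + U  [with S=-8, P=9, U=5]  = -5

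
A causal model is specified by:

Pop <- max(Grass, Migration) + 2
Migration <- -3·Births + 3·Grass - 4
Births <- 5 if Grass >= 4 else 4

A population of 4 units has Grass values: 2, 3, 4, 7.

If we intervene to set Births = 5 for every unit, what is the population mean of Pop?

Under do(Births=5), Births's equation is replaced by Births=5 for every unit. Per-unit Pop: 4, 5, 6, 9. Mean = 6.

6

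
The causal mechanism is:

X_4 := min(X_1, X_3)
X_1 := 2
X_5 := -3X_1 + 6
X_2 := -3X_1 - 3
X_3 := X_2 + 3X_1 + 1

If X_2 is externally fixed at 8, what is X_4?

2

Under do(X_2=8), the mechanism X_2 := -3X_1 - 3 is discarded; X_2 is fixed at 8.
X_3 = X_2 + 3X_1 + 1  [with X_2=8, X_1=2]  = 15
X_4 = min(X_1, X_3)  [with X_1=2, X_3=15]  = 2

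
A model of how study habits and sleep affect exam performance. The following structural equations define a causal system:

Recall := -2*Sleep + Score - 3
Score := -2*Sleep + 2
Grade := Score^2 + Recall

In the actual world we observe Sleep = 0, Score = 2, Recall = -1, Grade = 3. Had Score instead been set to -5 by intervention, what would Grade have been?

Under do(Score=-5), the mechanism Score := -2*Sleep + 2 is discarded; Score is fixed at -5.
Recall = -2*Sleep + Score - 3  [with Sleep=0, Score=-5]  = -8
Grade = Score^2 + Recall  [with Score=-5, Recall=-8]  = 17

17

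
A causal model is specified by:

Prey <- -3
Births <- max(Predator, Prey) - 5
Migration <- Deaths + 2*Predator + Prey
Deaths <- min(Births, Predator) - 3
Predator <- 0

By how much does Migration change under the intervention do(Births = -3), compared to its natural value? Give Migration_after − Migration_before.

2

do(Births=-3) replaces the equation Births <- max(Predator, Prey) - 5 with the constant Births = -3.
Deaths = min(Births, Predator) - 3  [with Births=-3, Predator=0]  = -6
Migration = Deaths + 2*Predator + Prey  [with Deaths=-6, Predator=0, Prey=-3]  = -9
Without intervention: Births = max(Predator, Prey) - 5  [with Predator=0, Prey=-3]  = -5; Deaths = min(Births, Predator) - 3  [with Births=-5, Predator=0]  = -8; Migration = Deaths + 2*Predator + Prey  [with Deaths=-8, Predator=0, Prey=-3]  = -11.
Change = -9 − (-11) = 2.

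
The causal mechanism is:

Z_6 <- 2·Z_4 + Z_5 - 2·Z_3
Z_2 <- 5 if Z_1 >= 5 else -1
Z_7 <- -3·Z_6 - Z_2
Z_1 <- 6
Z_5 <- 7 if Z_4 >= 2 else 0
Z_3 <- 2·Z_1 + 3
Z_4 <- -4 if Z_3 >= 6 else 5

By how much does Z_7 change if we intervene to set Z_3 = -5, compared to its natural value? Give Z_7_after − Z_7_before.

-195

The intervention breaks the incoming arrows to Z_3: Z_3 <- 2·Z_1 + 3 no longer applies, and Z_3 = -5.
Z_2 = 5 if Z_1 >= 5 else -1  [with Z_1=6]  = 5
Z_4 = -4 if Z_3 >= 6 else 5  [with Z_3=-5]  = 5
Z_5 = 7 if Z_4 >= 2 else 0  [with Z_4=5]  = 7
Z_6 = 2·Z_4 + Z_5 - 2·Z_3  [with Z_4=5, Z_5=7, Z_3=-5]  = 27
Z_7 = -3·Z_6 - Z_2  [with Z_6=27, Z_2=5]  = -86
Without intervention: Z_2 = 5 if Z_1 >= 5 else -1  [with Z_1=6]  = 5; Z_3 = 2·Z_1 + 3  [with Z_1=6]  = 15; Z_4 = -4 if Z_3 >= 6 else 5  [with Z_3=15]  = -4; Z_5 = 7 if Z_4 >= 2 else 0  [with Z_4=-4]  = 0; Z_6 = 2·Z_4 + Z_5 - 2·Z_3  [with Z_4=-4, Z_5=0, Z_3=15]  = -38; Z_7 = -3·Z_6 - Z_2  [with Z_6=-38, Z_2=5]  = 109.
Change = -86 − 109 = -195.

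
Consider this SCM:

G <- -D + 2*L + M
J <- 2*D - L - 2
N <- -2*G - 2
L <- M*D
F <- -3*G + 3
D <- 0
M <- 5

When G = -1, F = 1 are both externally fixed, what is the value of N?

0

The joint intervention fixes G = -1, F = 1, removing each variable's own equation.
N = -2*G - 2  [with G=-1]  = 0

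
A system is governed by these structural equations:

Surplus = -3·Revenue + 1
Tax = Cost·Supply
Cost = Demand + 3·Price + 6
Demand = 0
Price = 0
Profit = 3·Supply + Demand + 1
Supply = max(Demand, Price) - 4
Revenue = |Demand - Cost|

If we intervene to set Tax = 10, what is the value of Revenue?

do(Tax=10) replaces the equation Tax = Cost·Supply with the constant Tax = 10.
Since Revenue is not a descendant of the intervened variable, it is unaffected.
Cost = Demand + 3·Price + 6  [with Demand=0, Price=0]  = 6
Revenue = |Demand - Cost|  [with Demand=0, Cost=6]  = 6

6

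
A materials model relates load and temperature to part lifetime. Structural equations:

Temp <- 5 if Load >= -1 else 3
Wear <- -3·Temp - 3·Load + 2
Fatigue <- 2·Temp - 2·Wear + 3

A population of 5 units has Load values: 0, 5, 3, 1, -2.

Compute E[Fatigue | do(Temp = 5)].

47.4

do(Temp=5) breaks Temp's dependence on Load. With Temp=5 fixed, Fatigue across the units is 39, 69, 57, 45, 27, mean 47.4.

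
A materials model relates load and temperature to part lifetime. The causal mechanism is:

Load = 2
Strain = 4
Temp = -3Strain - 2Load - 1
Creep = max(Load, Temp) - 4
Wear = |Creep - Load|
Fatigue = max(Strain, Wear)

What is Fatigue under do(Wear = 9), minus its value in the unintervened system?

5

The intervention breaks the incoming arrows to Wear: Wear = |Creep - Load| no longer applies, and Wear = 9.
Fatigue = max(Strain, Wear)  [with Strain=4, Wear=9]  = 9
Without intervention: Temp = -3Strain - 2Load - 1  [with Strain=4, Load=2]  = -17; Creep = max(Load, Temp) - 4  [with Load=2, Temp=-17]  = -2; Wear = |Creep - Load|  [with Creep=-2, Load=2]  = 4; Fatigue = max(Strain, Wear)  [with Strain=4, Wear=4]  = 4.
Change = 9 − 4 = 5.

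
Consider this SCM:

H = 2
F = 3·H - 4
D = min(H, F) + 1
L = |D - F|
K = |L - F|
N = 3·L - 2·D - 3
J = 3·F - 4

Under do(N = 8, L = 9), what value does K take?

7

Setting N = 8, L = 9 by intervention discards those variables' equations.
F = 3·H - 4  [with H=2]  = 2
K = |L - F|  [with L=9, F=2]  = 7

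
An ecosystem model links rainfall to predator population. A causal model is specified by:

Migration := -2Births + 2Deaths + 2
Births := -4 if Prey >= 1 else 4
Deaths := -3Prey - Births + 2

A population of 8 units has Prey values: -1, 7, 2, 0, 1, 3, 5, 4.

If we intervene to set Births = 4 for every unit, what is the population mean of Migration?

-25.75

Every unit gets Births=4 under the intervention. Migration values become -4, -52, -22, -10, -16, -28, -40, -34; E[Migration|do(Births=4)] = -25.75.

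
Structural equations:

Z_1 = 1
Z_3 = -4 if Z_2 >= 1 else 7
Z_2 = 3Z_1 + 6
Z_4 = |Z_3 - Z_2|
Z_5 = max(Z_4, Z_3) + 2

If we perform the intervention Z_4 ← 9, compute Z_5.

11

Intervening sets Z_4 = 9 and removes its equation (Z_4 = |Z_3 - Z_2|).
Z_2 = 3Z_1 + 6  [with Z_1=1]  = 9
Z_3 = -4 if Z_2 >= 1 else 7  [with Z_2=9]  = -4
Z_5 = max(Z_4, Z_3) + 2  [with Z_4=9, Z_3=-4]  = 11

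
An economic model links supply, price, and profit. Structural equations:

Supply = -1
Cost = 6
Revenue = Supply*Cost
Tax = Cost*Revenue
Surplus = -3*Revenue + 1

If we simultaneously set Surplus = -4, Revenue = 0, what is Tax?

0

Under do(Surplus = -4, Revenue = 0), each intervened variable's structural equation is replaced by its fixed value.
Tax = Cost*Revenue  [with Cost=6, Revenue=0]  = 0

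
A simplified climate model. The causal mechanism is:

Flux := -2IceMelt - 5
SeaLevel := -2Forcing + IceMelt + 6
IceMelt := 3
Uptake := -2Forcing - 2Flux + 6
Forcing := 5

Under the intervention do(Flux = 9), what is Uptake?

Intervening sets Flux = 9 and removes its equation (Flux := -2IceMelt - 5).
Uptake = -2Forcing - 2Flux + 6  [with Forcing=5, Flux=9]  = -22

-22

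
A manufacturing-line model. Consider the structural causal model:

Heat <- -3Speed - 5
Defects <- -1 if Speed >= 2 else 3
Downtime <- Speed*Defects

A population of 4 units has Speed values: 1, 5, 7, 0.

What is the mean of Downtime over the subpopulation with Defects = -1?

Conditioning on Defects=-1 selects the 2 unit(s) with Speed ∈ {5, 7}. Their Downtime values: -5, -7. Mean = -6.

-6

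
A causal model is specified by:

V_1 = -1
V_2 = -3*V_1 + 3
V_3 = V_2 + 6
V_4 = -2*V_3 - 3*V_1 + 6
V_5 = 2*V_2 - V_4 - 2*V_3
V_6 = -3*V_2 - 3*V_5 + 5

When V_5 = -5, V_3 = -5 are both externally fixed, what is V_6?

2

The joint intervention fixes V_5 = -5, V_3 = -5, removing each variable's own equation.
V_2 = -3*V_1 + 3  [with V_1=-1]  = 6
V_6 = -3*V_2 - 3*V_5 + 5  [with V_2=6, V_5=-5]  = 2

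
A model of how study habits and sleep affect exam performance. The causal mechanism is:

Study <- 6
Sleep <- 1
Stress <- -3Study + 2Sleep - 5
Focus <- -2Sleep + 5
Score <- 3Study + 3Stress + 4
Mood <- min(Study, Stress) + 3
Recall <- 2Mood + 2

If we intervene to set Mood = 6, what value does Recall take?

Intervening sets Mood = 6 and removes its equation (Mood <- min(Study, Stress) + 3).
Recall = 2Mood + 2  [with Mood=6]  = 14

14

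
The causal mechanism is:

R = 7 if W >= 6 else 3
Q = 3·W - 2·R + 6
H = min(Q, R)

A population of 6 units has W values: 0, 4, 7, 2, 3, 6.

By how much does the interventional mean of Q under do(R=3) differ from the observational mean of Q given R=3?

4.25

Under do(R=3), R's equation is replaced by R=3 for every unit. Per-unit Q: 0, 12, 21, 6, 9, 18. Mean = 11.
Conditioning on R=3 selects the 4 unit(s) with W ∈ {0, 4, 2, 3}. Their Q values: 0, 12, 6, 9. Mean = 6.75.
Difference = 11 − 6.75 = 4.25.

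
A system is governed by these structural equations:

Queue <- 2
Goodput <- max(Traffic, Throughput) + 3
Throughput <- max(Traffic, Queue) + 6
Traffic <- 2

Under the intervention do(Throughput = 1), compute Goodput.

The intervention breaks the incoming arrows to Throughput: Throughput <- max(Traffic, Queue) + 6 no longer applies, and Throughput = 1.
Goodput = max(Traffic, Throughput) + 3  [with Traffic=2, Throughput=1]  = 5

5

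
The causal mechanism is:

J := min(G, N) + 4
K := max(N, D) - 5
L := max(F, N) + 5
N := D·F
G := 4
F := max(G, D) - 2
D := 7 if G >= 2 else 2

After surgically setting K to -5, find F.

5

Intervening sets K = -5 and removes its equation (K := max(N, D) - 5).
F is not downstream of the intervention, so its value is determined by the original equations.
D = 7 if G >= 2 else 2  [with G=4]  = 7
F = max(G, D) - 2  [with G=4, D=7]  = 5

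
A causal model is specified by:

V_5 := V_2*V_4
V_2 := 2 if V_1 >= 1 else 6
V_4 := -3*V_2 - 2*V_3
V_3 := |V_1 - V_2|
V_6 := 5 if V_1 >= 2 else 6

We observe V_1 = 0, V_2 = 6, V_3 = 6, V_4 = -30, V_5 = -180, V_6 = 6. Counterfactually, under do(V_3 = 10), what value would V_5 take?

-228

do(V_3=10) replaces the equation V_3 := |V_1 - V_2| with the constant V_3 = 10.
V_2 = 2 if V_1 >= 1 else 6  [with V_1=0]  = 6
V_4 = -3*V_2 - 2*V_3  [with V_2=6, V_3=10]  = -38
V_5 = V_2*V_4  [with V_2=6, V_4=-38]  = -228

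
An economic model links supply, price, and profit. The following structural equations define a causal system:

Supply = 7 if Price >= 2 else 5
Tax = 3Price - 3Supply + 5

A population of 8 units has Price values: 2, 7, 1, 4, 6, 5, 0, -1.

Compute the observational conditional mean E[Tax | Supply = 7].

-1.6

Observing Supply=7 restricts to units where Supply's equation naturally yields 7: Price ∈ {2, 7, 4, 6, 5}. In that subpopulation Tax = -10, 5, -4, 2, -1, mean -1.6.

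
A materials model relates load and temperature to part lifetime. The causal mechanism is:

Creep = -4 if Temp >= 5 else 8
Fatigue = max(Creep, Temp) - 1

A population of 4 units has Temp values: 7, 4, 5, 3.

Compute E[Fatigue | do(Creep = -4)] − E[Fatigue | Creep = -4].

Every unit gets Creep=-4 under the intervention. Fatigue values become 6, 3, 4, 2; E[Fatigue|do(Creep=-4)] = 3.75.
E[Fatigue|Creep=-4] averages over only the 2 units with Creep=-4 (Temp = 7, 5): Fatigue = 6, 4, mean 5.
Difference = 3.75 − 5 = -1.25.

-1.25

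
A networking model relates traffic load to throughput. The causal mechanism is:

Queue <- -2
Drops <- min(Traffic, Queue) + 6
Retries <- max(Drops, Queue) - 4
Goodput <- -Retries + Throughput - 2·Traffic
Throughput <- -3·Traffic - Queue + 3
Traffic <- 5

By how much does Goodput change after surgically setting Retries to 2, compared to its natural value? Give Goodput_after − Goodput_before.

-2

Under do(Retries=2), the mechanism Retries <- max(Drops, Queue) - 4 is discarded; Retries is fixed at 2.
Throughput = -3·Traffic - Queue + 3  [with Traffic=5, Queue=-2]  = -10
Goodput = -Retries + Throughput - 2·Traffic  [with Retries=2, Throughput=-10, Traffic=5]  = -22
Without intervention: Drops = min(Traffic, Queue) + 6  [with Traffic=5, Queue=-2]  = 4; Retries = max(Drops, Queue) - 4  [with Drops=4, Queue=-2]  = 0; Throughput = -3·Traffic - Queue + 3  [with Traffic=5, Queue=-2]  = -10; Goodput = -Retries + Throughput - 2·Traffic  [with Retries=0, Throughput=-10, Traffic=5]  = -20.
Change = -22 − (-20) = -2.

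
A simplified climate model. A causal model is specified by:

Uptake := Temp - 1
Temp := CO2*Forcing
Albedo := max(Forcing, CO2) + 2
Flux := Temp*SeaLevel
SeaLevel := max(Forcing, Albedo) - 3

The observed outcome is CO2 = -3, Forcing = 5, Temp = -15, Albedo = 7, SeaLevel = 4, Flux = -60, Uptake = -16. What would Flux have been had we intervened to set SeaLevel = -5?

75

The intervention breaks the incoming arrows to SeaLevel: SeaLevel := max(Forcing, Albedo) - 3 no longer applies, and SeaLevel = -5.
Temp = CO2*Forcing  [with CO2=-3, Forcing=5]  = -15
Flux = Temp*SeaLevel  [with Temp=-15, SeaLevel=-5]  = 75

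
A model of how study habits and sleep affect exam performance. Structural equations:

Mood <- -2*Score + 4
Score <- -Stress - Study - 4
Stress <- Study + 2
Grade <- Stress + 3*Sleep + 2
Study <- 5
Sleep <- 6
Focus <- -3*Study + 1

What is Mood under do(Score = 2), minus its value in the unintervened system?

-36

The intervention breaks the incoming arrows to Score: Score <- -Stress - Study - 4 no longer applies, and Score = 2.
Mood = -2*Score + 4  [with Score=2]  = 0
Without intervention: Stress = Study + 2  [with Study=5]  = 7; Score = -Stress - Study - 4  [with Stress=7, Study=5]  = -16; Mood = -2*Score + 4  [with Score=-16]  = 36.
Change = 0 − 36 = -36.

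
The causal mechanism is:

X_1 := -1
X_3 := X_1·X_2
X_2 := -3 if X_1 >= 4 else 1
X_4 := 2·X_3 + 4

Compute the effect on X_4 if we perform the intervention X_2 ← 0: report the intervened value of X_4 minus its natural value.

Under do(X_2=0), the mechanism X_2 := -3 if X_1 >= 4 else 1 is discarded; X_2 is fixed at 0.
X_3 = X_1·X_2  [with X_1=-1, X_2=0]  = 0
X_4 = 2·X_3 + 4  [with X_3=0]  = 4
Without intervention: X_2 = -3 if X_1 >= 4 else 1  [with X_1=-1]  = 1; X_3 = X_1·X_2  [with X_1=-1, X_2=1]  = -1; X_4 = 2·X_3 + 4  [with X_3=-1]  = 2.
Change = 4 − 2 = 2.

2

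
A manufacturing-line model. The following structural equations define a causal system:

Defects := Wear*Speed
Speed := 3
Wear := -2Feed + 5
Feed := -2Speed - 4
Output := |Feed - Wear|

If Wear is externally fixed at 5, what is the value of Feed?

-10

Under do(Wear=5), the mechanism Wear := -2Feed + 5 is discarded; Wear is fixed at 5.
Since Feed is not a descendant of the intervened variable, it is unaffected.
Feed = -2Speed - 4  [with Speed=3]  = -10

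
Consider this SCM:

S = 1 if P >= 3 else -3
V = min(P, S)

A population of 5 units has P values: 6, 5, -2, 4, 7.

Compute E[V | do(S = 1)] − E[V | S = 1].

-0.6

Under do(S=1), S's equation is replaced by S=1 for every unit. Per-unit V: 1, 1, -2, 1, 1. Mean = 0.4.
Conditioning on S=1 selects the 4 unit(s) with P ∈ {6, 5, 4, 7}. Their V values: 1, 1, 1, 1. Mean = 1.
Difference = 0.4 − 1 = -0.6.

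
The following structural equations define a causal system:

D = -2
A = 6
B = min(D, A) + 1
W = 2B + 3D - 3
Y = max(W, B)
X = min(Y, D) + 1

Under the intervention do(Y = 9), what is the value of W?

-11

The intervention breaks the incoming arrows to Y: Y = max(W, B) no longer applies, and Y = 9.
Since W is not a descendant of the intervened variable, it is unaffected.
B = min(D, A) + 1  [with D=-2, A=6]  = -1
W = 2B + 3D - 3  [with B=-1, D=-2]  = -11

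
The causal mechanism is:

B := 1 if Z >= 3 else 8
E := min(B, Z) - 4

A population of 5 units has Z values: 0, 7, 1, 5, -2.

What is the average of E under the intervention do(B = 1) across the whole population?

-3.8

The intervention sets B=1 in all 5 units regardless of Z. Recomputing E per unit gives -4, -3, -3, -3, -6; average -3.8.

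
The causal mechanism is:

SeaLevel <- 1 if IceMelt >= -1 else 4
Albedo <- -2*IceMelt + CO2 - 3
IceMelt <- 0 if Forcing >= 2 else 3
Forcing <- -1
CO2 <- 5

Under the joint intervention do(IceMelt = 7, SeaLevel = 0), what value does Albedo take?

The joint intervention fixes IceMelt = 7, SeaLevel = 0, removing each variable's own equation.
Albedo = -2*IceMelt + CO2 - 3  [with IceMelt=7, CO2=5]  = -12

-12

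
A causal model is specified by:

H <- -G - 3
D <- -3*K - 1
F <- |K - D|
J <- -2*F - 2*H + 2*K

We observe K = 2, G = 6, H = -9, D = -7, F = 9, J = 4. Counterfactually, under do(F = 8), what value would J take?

The intervention breaks the incoming arrows to F: F <- |K - D| no longer applies, and F = 8.
H = -G - 3  [with G=6]  = -9
J = -2*F - 2*H + 2*K  [with F=8, H=-9, K=2]  = 6

6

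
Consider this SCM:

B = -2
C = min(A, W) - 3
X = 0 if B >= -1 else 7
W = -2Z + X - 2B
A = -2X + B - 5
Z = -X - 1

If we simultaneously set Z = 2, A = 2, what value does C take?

Setting Z = 2, A = 2 by intervention discards those variables' equations.
X = 0 if B >= -1 else 7  [with B=-2]  = 7
W = -2Z + X - 2B  [with Z=2, X=7, B=-2]  = 7
C = min(A, W) - 3  [with A=2, W=7]  = -1

-1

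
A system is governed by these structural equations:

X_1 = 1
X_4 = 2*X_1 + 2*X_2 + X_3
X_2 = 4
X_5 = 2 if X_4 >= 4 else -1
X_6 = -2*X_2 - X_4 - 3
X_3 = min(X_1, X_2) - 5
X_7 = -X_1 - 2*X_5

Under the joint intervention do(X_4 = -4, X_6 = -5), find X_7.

1

Setting X_4 = -4, X_6 = -5 by intervention discards those variables' equations.
X_5 = 2 if X_4 >= 4 else -1  [with X_4=-4]  = -1
X_7 = -X_1 - 2*X_5  [with X_1=1, X_5=-1]  = 1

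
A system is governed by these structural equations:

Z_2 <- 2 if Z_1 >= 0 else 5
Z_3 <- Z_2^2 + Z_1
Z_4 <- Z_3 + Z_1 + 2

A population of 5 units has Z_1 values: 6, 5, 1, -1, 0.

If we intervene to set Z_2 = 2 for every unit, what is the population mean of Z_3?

The intervention sets Z_2=2 in all 5 units regardless of Z_1. Recomputing Z_3 per unit gives 10, 9, 5, 3, 4; average 6.2.

6.2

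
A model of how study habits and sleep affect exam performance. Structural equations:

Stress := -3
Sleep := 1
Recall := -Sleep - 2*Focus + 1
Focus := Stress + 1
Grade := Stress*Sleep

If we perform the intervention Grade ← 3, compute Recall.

4

The intervention breaks the incoming arrows to Grade: Grade := Stress*Sleep no longer applies, and Grade = 3.
Since Recall is not a descendant of the intervened variable, it is unaffected.
Focus = Stress + 1  [with Stress=-3]  = -2
Recall = -Sleep - 2*Focus + 1  [with Sleep=1, Focus=-2]  = 4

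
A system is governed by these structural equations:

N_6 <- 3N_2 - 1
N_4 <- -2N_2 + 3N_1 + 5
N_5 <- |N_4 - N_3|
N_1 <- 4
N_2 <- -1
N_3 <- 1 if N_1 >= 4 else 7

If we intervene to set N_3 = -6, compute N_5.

25

do(N_3=-6) replaces the equation N_3 <- 1 if N_1 >= 4 else 7 with the constant N_3 = -6.
N_4 = -2N_2 + 3N_1 + 5  [with N_2=-1, N_1=4]  = 19
N_5 = |N_4 - N_3|  [with N_4=19, N_3=-6]  = 25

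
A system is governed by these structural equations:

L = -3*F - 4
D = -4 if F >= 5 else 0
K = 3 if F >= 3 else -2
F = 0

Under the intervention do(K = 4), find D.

0

The intervention breaks the incoming arrows to K: K = 3 if F >= 3 else -2 no longer applies, and K = 4.
Since D is not a descendant of the intervened variable, it is unaffected.
D = -4 if F >= 5 else 0  [with F=0]  = 0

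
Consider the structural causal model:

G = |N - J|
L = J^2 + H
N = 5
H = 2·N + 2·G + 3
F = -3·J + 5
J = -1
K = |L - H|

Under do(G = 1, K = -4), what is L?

The joint intervention fixes G = 1, K = -4, removing each variable's own equation.
H = 2·N + 2·G + 3  [with N=5, G=1]  = 15
L = J^2 + H  [with J=-1, H=15]  = 16

16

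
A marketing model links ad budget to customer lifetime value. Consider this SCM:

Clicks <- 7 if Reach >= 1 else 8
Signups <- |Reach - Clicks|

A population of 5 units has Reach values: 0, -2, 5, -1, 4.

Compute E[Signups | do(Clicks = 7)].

The intervention sets Clicks=7 in all 5 units regardless of Reach. Recomputing Signups per unit gives 7, 9, 2, 8, 3; average 5.8.

5.8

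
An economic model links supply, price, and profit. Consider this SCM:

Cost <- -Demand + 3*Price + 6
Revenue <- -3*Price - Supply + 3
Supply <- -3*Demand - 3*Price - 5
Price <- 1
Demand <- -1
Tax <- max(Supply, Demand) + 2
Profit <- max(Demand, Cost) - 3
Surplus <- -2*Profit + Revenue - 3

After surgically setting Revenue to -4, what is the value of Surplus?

do(Revenue=-4) replaces the equation Revenue <- -3*Price - Supply + 3 with the constant Revenue = -4.
Cost = -Demand + 3*Price + 6  [with Demand=-1, Price=1]  = 10
Profit = max(Demand, Cost) - 3  [with Demand=-1, Cost=10]  = 7
Surplus = -2*Profit + Revenue - 3  [with Profit=7, Revenue=-4]  = -21

-21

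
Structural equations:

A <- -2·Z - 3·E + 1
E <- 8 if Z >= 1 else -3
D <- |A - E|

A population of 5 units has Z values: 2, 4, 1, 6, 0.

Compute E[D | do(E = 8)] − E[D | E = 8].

-1.3

Every unit gets E=8 under the intervention. D values become 35, 39, 33, 43, 31; E[D|do(E=8)] = 36.2.
E[D|E=8] averages over only the 4 units with E=8 (Z = 2, 4, 1, 6): D = 35, 39, 33, 43, mean 37.5.
Difference = 36.2 − 37.5 = -1.3.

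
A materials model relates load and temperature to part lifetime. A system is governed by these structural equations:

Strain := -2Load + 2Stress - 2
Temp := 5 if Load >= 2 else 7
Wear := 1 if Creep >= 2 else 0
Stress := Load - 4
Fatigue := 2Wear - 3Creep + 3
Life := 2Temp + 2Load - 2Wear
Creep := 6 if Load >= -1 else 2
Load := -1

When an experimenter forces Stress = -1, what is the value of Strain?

-2

The intervention breaks the incoming arrows to Stress: Stress := Load - 4 no longer applies, and Stress = -1.
Strain = -2Load + 2Stress - 2  [with Load=-1, Stress=-1]  = -2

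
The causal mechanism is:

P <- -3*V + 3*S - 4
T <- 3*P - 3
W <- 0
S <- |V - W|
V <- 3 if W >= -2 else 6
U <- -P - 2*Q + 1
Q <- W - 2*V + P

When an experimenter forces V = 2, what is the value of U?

21

Under do(V=2), the mechanism V <- 3 if W >= -2 else 6 is discarded; V is fixed at 2.
S = |V - W|  [with V=2, W=0]  = 2
P = -3*V + 3*S - 4  [with V=2, S=2]  = -4
Q = W - 2*V + P  [with W=0, V=2, P=-4]  = -8
U = -P - 2*Q + 1  [with P=-4, Q=-8]  = 21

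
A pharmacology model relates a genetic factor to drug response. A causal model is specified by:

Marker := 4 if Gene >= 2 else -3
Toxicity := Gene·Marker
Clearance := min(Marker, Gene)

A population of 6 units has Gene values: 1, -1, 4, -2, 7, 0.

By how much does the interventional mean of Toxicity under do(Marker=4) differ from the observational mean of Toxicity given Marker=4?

-16

Under do(Marker=4), Marker's equation is replaced by Marker=4 for every unit. Per-unit Toxicity: 4, -4, 16, -8, 28, 0. Mean = 6.
Conditioning on Marker=4 selects the 2 unit(s) with Gene ∈ {4, 7}. Their Toxicity values: 16, 28. Mean = 22.
Difference = 6 − 22 = -16.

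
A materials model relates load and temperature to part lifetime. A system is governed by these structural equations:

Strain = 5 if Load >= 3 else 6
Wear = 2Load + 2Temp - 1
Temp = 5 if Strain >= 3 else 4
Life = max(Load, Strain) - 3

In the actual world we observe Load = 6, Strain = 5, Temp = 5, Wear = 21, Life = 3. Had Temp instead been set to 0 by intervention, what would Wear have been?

11

The intervention breaks the incoming arrows to Temp: Temp = 5 if Strain >= 3 else 4 no longer applies, and Temp = 0.
Wear = 2Load + 2Temp - 1  [with Load=6, Temp=0]  = 11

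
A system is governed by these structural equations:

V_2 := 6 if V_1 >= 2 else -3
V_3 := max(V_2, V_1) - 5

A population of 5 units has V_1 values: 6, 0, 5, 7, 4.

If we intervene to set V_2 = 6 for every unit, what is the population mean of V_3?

do(V_2=6) breaks V_2's dependence on V_1. With V_2=6 fixed, V_3 across the units is 1, 1, 1, 2, 1, mean 1.2.

1.2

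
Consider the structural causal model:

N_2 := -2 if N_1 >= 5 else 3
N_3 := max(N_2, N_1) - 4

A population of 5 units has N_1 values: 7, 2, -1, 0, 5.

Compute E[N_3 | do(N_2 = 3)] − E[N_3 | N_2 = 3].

1.2

Under do(N_2=3), N_2's equation is replaced by N_2=3 for every unit. Per-unit N_3: 3, -1, -1, -1, 1. Mean = 0.2.
E[N_3|N_2=3] averages over only the 3 units with N_2=3 (N_1 = 2, -1, 0): N_3 = -1, -1, -1, mean -1.
Difference = 0.2 − (-1) = 1.2.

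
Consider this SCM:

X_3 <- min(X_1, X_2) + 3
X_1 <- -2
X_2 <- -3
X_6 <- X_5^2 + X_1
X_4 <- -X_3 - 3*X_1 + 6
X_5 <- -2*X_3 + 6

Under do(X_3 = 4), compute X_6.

2

The intervention breaks the incoming arrows to X_3: X_3 <- min(X_1, X_2) + 3 no longer applies, and X_3 = 4.
X_5 = -2*X_3 + 6  [with X_3=4]  = -2
X_6 = X_5^2 + X_1  [with X_5=-2, X_1=-2]  = 2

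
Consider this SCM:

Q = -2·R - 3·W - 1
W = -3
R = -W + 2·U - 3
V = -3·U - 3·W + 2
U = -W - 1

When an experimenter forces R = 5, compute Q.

-2

do(R=5) replaces the equation R = -W + 2·U - 3 with the constant R = 5.
Q = -2·R - 3·W - 1  [with R=5, W=-3]  = -2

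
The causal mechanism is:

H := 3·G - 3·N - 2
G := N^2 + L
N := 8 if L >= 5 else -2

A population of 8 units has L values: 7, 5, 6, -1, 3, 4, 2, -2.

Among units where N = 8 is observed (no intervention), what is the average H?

Observing N=8 restricts to units where N's equation naturally yields 8: L ∈ {7, 5, 6}. In that subpopulation H = 187, 181, 184, mean 184.

184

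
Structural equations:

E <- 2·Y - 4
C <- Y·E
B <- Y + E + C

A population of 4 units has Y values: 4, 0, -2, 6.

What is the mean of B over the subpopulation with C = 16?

Conditioning on C=16 selects the 2 unit(s) with Y ∈ {4, -2}. Their B values: 24, 6. Mean = 15.

15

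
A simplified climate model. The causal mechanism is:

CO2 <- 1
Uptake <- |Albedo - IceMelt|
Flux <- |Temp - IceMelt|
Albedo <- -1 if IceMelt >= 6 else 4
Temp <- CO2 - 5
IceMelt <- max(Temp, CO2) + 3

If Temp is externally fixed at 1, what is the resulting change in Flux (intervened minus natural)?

-5

do(Temp=1) replaces the equation Temp <- CO2 - 5 with the constant Temp = 1.
IceMelt = max(Temp, CO2) + 3  [with Temp=1, CO2=1]  = 4
Flux = |Temp - IceMelt|  [with Temp=1, IceMelt=4]  = 3
Without intervention: Temp = CO2 - 5  [with CO2=1]  = -4; IceMelt = max(Temp, CO2) + 3  [with Temp=-4, CO2=1]  = 4; Flux = |Temp - IceMelt|  [with Temp=-4, IceMelt=4]  = 8.
Change = 3 − 8 = -5.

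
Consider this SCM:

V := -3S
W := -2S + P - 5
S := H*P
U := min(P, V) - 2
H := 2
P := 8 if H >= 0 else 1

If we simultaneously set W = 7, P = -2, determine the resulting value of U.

-4

The joint intervention fixes W = 7, P = -2, removing each variable's own equation.
S = H*P  [with H=2, P=-2]  = -4
V = -3S  [with S=-4]  = 12
U = min(P, V) - 2  [with P=-2, V=12]  = -4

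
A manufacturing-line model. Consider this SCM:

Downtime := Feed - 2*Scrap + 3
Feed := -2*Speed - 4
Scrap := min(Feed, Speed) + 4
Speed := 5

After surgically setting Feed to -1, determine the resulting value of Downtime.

-4

Under do(Feed=-1), the mechanism Feed := -2*Speed - 4 is discarded; Feed is fixed at -1.
Scrap = min(Feed, Speed) + 4  [with Feed=-1, Speed=5]  = 3
Downtime = Feed - 2*Scrap + 3  [with Feed=-1, Scrap=3]  = -4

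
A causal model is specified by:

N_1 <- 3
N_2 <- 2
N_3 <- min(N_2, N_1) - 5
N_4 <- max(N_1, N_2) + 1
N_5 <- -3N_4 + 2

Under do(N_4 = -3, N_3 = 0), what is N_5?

11

The joint intervention fixes N_4 = -3, N_3 = 0, removing each variable's own equation.
N_5 = -3N_4 + 2  [with N_4=-3]  = 11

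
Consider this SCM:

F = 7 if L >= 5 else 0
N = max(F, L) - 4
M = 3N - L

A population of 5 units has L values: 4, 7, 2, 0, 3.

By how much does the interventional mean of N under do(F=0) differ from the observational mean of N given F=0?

Under do(F=0), F's equation is replaced by F=0 for every unit. Per-unit N: 0, 3, -2, -4, -1. Mean = -0.8.
E[N|F=0] averages over only the 4 units with F=0 (L = 4, 2, 0, 3): N = 0, -2, -4, -1, mean -1.75.
Difference = -0.8 − (-1.75) = 0.95.

0.95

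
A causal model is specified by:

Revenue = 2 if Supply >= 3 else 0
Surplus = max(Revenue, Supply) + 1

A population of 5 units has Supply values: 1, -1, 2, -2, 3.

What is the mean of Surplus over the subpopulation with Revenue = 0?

Conditioning on Revenue=0 selects the 4 unit(s) with Supply ∈ {1, -1, 2, -2}. Their Surplus values: 2, 1, 3, 1. Mean = 1.75.

1.75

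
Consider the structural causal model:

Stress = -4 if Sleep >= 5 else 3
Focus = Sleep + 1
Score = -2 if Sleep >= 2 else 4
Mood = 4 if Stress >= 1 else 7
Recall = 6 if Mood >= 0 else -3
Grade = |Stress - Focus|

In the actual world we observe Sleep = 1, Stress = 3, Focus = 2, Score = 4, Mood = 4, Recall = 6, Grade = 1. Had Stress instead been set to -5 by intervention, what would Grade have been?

Under do(Stress=-5), the mechanism Stress = -4 if Sleep >= 5 else 3 is discarded; Stress is fixed at -5.
Focus = Sleep + 1  [with Sleep=1]  = 2
Grade = |Stress - Focus|  [with Stress=-5, Focus=2]  = 7

7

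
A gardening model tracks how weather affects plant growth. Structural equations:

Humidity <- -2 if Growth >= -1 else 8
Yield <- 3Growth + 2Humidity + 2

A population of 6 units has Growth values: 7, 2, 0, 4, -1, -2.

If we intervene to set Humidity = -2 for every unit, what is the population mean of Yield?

do(Humidity=-2) breaks Humidity's dependence on Growth. With Humidity=-2 fixed, Yield across the units is 19, 4, -2, 10, -5, -8, mean 3.

3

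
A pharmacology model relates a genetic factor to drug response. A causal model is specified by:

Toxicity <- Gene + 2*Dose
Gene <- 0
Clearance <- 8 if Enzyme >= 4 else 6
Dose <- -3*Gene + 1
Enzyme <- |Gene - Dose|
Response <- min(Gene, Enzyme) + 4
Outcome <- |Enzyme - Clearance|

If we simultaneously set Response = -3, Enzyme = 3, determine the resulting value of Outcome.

The joint intervention fixes Response = -3, Enzyme = 3, removing each variable's own equation.
Clearance = 8 if Enzyme >= 4 else 6  [with Enzyme=3]  = 6
Outcome = |Enzyme - Clearance|  [with Enzyme=3, Clearance=6]  = 3

3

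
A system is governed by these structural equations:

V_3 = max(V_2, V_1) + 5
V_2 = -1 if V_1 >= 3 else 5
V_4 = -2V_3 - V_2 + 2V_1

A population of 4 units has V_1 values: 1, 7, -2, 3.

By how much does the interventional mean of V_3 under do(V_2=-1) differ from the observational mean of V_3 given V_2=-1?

Every unit gets V_2=-1 under the intervention. V_3 values become 6, 12, 4, 8; E[V_3|do(V_2=-1)] = 7.5.
Observing V_2=-1 restricts to units where V_2's equation naturally yields -1: V_1 ∈ {7, 3}. In that subpopulation V_3 = 12, 8, mean 10.
Difference = 7.5 − 10 = -2.5.

-2.5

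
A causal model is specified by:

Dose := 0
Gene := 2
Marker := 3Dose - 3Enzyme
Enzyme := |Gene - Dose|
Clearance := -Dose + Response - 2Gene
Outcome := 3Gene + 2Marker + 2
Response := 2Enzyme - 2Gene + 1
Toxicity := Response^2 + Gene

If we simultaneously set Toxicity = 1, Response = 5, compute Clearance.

1

Setting Toxicity = 1, Response = 5 by intervention discards those variables' equations.
Clearance = -Dose + Response - 2Gene  [with Dose=0, Response=5, Gene=2]  = 1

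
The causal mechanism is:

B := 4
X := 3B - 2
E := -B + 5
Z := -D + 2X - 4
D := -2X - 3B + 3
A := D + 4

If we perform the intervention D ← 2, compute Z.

14

The intervention breaks the incoming arrows to D: D := -2X - 3B + 3 no longer applies, and D = 2.
X = 3B - 2  [with B=4]  = 10
Z = -D + 2X - 4  [with D=2, X=10]  = 14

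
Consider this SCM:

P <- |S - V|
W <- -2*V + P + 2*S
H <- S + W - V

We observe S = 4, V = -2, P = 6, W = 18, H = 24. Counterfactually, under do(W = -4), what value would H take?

2

Intervening sets W = -4 and removes its equation (W <- -2*V + P + 2*S).
H = S + W - V  [with S=4, W=-4, V=-2]  = 2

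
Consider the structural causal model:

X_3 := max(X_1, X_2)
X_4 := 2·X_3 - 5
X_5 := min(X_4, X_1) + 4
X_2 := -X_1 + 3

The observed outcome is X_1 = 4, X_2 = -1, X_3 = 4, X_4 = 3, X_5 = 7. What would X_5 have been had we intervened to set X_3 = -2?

do(X_3=-2) replaces the equation X_3 := max(X_1, X_2) with the constant X_3 = -2.
X_4 = 2·X_3 - 5  [with X_3=-2]  = -9
X_5 = min(X_4, X_1) + 4  [with X_4=-9, X_1=4]  = -5

-5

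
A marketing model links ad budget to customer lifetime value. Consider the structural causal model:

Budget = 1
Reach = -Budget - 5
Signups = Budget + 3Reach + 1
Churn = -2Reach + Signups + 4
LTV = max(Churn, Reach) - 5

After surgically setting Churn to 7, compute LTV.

2

Intervening sets Churn = 7 and removes its equation (Churn = -2Reach + Signups + 4).
Reach = -Budget - 5  [with Budget=1]  = -6
LTV = max(Churn, Reach) - 5  [with Churn=7, Reach=-6]  = 2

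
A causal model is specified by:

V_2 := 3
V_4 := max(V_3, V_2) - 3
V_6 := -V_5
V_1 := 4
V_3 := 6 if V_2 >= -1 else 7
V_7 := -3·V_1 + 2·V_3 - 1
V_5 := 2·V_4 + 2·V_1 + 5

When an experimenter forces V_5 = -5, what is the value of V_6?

5

The intervention breaks the incoming arrows to V_5: V_5 := 2·V_4 + 2·V_1 + 5 no longer applies, and V_5 = -5.
V_6 = -V_5  [with V_5=-5]  = 5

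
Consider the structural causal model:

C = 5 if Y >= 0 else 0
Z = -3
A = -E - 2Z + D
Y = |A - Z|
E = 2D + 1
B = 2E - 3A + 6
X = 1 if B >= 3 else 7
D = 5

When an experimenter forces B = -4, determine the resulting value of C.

do(B=-4) replaces the equation B = 2E - 3A + 6 with the constant B = -4.
C is not downstream of the intervention, so its value is determined by the original equations.
E = 2D + 1  [with D=5]  = 11
A = -E - 2Z + D  [with E=11, Z=-3, D=5]  = 0
Y = |A - Z|  [with A=0, Z=-3]  = 3
C = 5 if Y >= 0 else 0  [with Y=3]  = 5

5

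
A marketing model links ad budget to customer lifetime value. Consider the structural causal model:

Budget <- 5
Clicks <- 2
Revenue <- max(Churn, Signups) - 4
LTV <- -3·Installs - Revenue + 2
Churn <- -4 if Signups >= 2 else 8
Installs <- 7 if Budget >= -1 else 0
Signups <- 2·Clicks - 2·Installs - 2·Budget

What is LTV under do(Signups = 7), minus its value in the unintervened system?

The intervention breaks the incoming arrows to Signups: Signups <- 2·Clicks - 2·Installs - 2·Budget no longer applies, and Signups = 7.
Installs = 7 if Budget >= -1 else 0  [with Budget=5]  = 7
Churn = -4 if Signups >= 2 else 8  [with Signups=7]  = -4
Revenue = max(Churn, Signups) - 4  [with Churn=-4, Signups=7]  = 3
LTV = -3·Installs - Revenue + 2  [with Installs=7, Revenue=3]  = -22
Without intervention: Installs = 7 if Budget >= -1 else 0  [with Budget=5]  = 7; Signups = 2·Clicks - 2·Installs - 2·Budget  [with Clicks=2, Installs=7, Budget=5]  = -20; Churn = -4 if Signups >= 2 else 8  [with Signups=-20]  = 8; Revenue = max(Churn, Signups) - 4  [with Churn=8, Signups=-20]  = 4; LTV = -3·Installs - Revenue + 2  [with Installs=7, Revenue=4]  = -23.
Change = -22 − (-23) = 1.

1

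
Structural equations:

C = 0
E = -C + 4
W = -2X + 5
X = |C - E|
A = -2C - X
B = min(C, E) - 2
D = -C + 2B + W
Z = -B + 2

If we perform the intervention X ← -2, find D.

do(X=-2) replaces the equation X = |C - E| with the constant X = -2.
E = -C + 4  [with C=0]  = 4
B = min(C, E) - 2  [with C=0, E=4]  = -2
W = -2X + 5  [with X=-2]  = 9
D = -C + 2B + W  [with C=0, B=-2, W=9]  = 5

5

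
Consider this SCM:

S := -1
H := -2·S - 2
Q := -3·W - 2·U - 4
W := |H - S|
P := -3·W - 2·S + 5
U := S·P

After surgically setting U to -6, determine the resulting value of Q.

The intervention breaks the incoming arrows to U: U := S·P no longer applies, and U = -6.
H = -2·S - 2  [with S=-1]  = 0
W = |H - S|  [with H=0, S=-1]  = 1
Q = -3·W - 2·U - 4  [with W=1, U=-6]  = 5

5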